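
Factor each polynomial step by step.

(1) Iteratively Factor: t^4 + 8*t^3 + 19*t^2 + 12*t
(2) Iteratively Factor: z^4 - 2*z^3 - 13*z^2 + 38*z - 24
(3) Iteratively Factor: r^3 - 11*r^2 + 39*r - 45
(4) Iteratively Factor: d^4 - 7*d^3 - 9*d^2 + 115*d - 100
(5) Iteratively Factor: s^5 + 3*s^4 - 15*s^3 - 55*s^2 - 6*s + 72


(1) = (t + 3)*(t^3 + 5*t^2 + 4*t) = t*(t + 3)*(t^2 + 5*t + 4) = t*(t + 1)*(t + 3)*(t + 4)
(2) = (z - 1)*(z^3 - z^2 - 14*z + 24) = (z - 1)*(z + 4)*(z^2 - 5*z + 6) = (z - 2)*(z - 1)*(z + 4)*(z - 3)
(3) = (r - 5)*(r^2 - 6*r + 9) = (r - 5)*(r - 3)*(r - 3)
(4) = (d + 4)*(d^3 - 11*d^2 + 35*d - 25) = (d - 5)*(d + 4)*(d^2 - 6*d + 5) = (d - 5)*(d - 1)*(d + 4)*(d - 5)
(5) = (s - 4)*(s^4 + 7*s^3 + 13*s^2 - 3*s - 18) = (s - 4)*(s + 3)*(s^3 + 4*s^2 + s - 6) = (s - 4)*(s + 3)^2*(s^2 + s - 2) = (s - 4)*(s - 1)*(s + 3)^2*(s + 2)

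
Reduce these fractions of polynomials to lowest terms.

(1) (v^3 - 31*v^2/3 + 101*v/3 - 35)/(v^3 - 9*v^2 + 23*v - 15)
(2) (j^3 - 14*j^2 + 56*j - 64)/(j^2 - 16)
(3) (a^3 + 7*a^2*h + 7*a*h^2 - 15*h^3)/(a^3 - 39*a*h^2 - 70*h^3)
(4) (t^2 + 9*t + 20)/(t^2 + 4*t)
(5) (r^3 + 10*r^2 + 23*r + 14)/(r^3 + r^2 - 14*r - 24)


(1) = (3*v - 7)/(3*v - 3)
(2) = (j^2 - 10*j + 16)/(j + 4)
(3) = (a^2 + 2*a*h - 3*h^2)/(a^2 - 5*a*h - 14*h^2)
(4) = (t + 5)/t
(5) = (r^2 + 8*r + 7)/(r^2 - r - 12)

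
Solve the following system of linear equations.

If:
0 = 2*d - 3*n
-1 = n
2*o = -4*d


Then:
d = -3/2
n = -1
o = 3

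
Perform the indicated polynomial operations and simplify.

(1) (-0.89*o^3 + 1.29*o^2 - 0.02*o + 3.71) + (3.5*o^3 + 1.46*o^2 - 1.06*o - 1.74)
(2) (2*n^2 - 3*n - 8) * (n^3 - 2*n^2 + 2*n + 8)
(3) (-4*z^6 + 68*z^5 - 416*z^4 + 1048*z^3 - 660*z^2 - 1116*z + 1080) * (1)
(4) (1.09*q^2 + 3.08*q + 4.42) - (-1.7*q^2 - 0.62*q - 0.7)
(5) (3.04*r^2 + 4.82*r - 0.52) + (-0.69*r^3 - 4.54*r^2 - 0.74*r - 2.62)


(1) = 2.61*o^3 + 2.75*o^2 - 1.08*o + 1.97
(2) = 2*n^5 - 7*n^4 + 2*n^3 + 26*n^2 - 40*n - 64
(3) = -4*z^6 + 68*z^5 - 416*z^4 + 1048*z^3 - 660*z^2 - 1116*z + 1080
(4) = 2.79*q^2 + 3.7*q + 5.12
(5) = -0.69*r^3 - 1.5*r^2 + 4.08*r - 3.14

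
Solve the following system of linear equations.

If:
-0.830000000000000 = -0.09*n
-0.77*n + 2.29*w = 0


Then:
n = 9.22
w = 3.10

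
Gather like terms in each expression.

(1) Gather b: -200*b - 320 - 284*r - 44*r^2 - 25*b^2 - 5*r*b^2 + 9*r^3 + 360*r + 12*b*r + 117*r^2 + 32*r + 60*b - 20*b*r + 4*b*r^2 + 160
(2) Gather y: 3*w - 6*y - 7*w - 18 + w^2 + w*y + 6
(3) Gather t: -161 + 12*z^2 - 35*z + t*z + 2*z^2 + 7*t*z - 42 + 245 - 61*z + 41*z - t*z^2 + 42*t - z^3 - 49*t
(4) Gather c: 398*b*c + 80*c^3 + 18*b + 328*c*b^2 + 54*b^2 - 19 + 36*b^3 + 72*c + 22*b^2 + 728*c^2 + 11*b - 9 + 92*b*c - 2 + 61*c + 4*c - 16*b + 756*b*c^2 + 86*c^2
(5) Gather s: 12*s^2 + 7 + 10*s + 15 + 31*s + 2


(1) = b^2*(-5*r - 25) + b*(4*r^2 - 8*r - 140) + 9*r^3 + 73*r^2 + 108*r - 160
(2) = w^2 - 4*w + y*(w - 6) - 12
(3) = t*(-z^2 + 8*z - 7) - z^3 + 14*z^2 - 55*z + 42
(4) = 36*b^3 + 76*b^2 + 13*b + 80*c^3 + c^2*(756*b + 814) + c*(328*b^2 + 490*b + 137) - 30
(5) = 12*s^2 + 41*s + 24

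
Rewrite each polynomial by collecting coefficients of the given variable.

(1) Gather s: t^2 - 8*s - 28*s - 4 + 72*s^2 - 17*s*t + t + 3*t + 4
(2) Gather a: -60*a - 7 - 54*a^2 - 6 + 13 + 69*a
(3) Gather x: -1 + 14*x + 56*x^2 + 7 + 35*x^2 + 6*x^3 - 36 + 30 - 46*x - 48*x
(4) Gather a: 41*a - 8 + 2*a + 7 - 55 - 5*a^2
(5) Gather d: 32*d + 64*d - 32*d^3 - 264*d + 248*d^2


(1) = 72*s^2 + s*(-17*t - 36) + t^2 + 4*t
(2) = -54*a^2 + 9*a
(3) = 6*x^3 + 91*x^2 - 80*x
(4) = -5*a^2 + 43*a - 56
(5) = -32*d^3 + 248*d^2 - 168*d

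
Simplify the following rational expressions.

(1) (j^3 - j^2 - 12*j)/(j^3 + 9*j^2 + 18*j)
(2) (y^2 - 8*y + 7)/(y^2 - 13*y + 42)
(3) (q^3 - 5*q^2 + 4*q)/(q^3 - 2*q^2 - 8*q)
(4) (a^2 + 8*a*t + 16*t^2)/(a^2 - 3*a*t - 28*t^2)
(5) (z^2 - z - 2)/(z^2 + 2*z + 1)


(1) = (j - 4)/(j + 6)
(2) = (y - 1)/(y - 6)
(3) = (q - 1)/(q + 2)
(4) = (-a - 4*t)/(-a + 7*t)
(5) = (z - 2)/(z + 1)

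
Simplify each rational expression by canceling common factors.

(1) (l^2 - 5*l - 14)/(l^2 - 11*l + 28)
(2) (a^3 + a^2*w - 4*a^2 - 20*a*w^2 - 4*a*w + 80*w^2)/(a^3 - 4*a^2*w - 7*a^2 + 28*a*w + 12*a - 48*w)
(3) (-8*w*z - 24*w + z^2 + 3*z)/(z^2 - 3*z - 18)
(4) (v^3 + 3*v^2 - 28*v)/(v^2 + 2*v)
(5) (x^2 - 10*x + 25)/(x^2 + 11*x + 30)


(1) = (l + 2)/(l - 4)
(2) = (a + 5*w)/(a - 3)
(3) = (-8*w + z)/(z - 6)
(4) = (v^2 + 3*v - 28)/(v + 2)
(5) = (x^2 - 10*x + 25)/(x^2 + 11*x + 30)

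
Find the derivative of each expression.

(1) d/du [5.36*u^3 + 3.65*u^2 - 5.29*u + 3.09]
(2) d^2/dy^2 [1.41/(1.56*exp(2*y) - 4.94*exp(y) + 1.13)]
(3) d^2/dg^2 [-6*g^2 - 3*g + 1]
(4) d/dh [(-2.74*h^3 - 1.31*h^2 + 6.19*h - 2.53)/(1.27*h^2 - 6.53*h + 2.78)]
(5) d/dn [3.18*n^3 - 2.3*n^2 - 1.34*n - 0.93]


(1) = 16.08*u^2 + 7.3*u - 5.29
(2) = ((6.9654 - 8.7984*exp(y))*(1.56*exp(2*y) - 4.94*exp(y) + 1.13) + 1.41*(3.12*exp(y) - 4.94)*(6.24*exp(y) - 9.88)*exp(y))*exp(y)/(1.56*exp(2*y) - 4.94*exp(y) + 1.13)^3
(3) = -12
(4) = (-3.4798*h^4 + 35.7844*h^3 - 22.1586*h^2 - 0.8574*h + 0.6873)/(1.6129*h^4 - 16.5862*h^3 + 49.7021*h^2 - 36.3068*h + 7.7284)
(5) = 9.54*n^2 - 4.6*n - 1.34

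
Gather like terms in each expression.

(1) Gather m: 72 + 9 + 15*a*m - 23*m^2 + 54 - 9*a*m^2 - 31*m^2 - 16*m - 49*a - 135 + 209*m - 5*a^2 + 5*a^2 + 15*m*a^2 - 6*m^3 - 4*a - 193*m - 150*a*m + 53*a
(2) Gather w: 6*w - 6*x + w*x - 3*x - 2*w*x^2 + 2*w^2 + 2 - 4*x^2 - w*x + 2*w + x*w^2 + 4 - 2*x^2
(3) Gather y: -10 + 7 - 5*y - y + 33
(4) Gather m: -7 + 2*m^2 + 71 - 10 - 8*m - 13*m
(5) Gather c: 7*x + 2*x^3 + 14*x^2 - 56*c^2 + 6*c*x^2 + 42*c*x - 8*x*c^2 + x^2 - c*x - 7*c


(1) = -6*m^3 + m^2*(-9*a - 54) + m*(15*a^2 - 135*a)
(2) = w^2*(x + 2) + w*(8 - 2*x^2) - 6*x^2 - 9*x + 6
(3) = 30 - 6*y
(4) = 2*m^2 - 21*m + 54
(5) = c^2*(-8*x - 56) + c*(6*x^2 + 41*x - 7) + 2*x^3 + 15*x^2 + 7*x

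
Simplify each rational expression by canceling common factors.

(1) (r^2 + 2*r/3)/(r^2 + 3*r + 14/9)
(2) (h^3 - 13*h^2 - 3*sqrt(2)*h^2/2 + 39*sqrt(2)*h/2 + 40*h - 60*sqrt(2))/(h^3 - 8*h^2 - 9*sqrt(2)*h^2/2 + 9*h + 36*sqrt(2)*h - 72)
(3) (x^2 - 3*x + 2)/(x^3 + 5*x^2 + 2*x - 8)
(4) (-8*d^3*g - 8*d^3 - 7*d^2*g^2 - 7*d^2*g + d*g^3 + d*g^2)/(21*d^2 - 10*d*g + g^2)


(1) = 3*r/(3*r + 7)
(2) = (4*h - 20)/(4*h - 12*sqrt(2))
(3) = (x - 2)/(x^2 + 6*x + 8)
(4) = (-8*d^3*g - 8*d^3 - 7*d^2*g^2 - 7*d^2*g + d*g^3 + d*g^2)/(21*d^2 - 10*d*g + g^2)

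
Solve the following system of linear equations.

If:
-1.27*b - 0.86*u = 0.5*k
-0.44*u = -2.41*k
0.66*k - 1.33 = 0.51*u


Then:
b = 2.56
k = -0.62
u = -3.41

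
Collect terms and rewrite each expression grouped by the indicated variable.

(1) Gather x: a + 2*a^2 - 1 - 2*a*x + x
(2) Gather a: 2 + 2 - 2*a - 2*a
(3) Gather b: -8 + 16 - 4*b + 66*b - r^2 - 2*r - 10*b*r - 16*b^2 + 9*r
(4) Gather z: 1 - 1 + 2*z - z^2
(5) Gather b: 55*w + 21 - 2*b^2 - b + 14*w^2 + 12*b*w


(1) = 2*a^2 + a + x*(1 - 2*a) - 1
(2) = 4 - 4*a
(3) = -16*b^2 + b*(62 - 10*r) - r^2 + 7*r + 8
(4) = -z^2 + 2*z
(5) = -2*b^2 + b*(12*w - 1) + 14*w^2 + 55*w + 21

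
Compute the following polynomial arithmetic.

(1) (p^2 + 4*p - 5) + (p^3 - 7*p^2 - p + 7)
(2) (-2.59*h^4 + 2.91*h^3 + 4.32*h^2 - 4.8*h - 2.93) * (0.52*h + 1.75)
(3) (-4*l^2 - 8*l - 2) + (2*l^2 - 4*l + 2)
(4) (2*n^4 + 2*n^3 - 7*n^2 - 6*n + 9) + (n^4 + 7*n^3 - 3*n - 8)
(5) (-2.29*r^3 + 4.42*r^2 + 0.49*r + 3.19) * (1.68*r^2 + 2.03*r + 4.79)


(1) = p^3 - 6*p^2 + 3*p + 2
(2) = -1.3468*h^5 - 3.0193*h^4 + 7.3389*h^3 + 5.064*h^2 - 9.9236*h - 5.1275
(3) = -2*l^2 - 12*l
(4) = 3*n^4 + 9*n^3 - 7*n^2 - 9*n + 1
(5) = -3.8472*r^5 + 2.7769*r^4 - 1.1733*r^3 + 27.5257*r^2 + 8.8228*r + 15.2801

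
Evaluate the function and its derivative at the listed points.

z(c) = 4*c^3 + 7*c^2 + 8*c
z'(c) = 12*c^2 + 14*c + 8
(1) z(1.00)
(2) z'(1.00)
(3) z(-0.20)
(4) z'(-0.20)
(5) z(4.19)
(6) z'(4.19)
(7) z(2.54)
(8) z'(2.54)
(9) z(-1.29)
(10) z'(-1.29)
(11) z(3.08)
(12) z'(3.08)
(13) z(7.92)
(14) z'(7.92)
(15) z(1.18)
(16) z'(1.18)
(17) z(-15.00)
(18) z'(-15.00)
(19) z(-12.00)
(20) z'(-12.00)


(1) = 19.00
(2) = 34.00
(3) = -1.35
(4) = 5.68
(5) = 450.65
(6) = 277.33
(7) = 131.03
(8) = 120.98
(9) = -7.26
(10) = 9.91
(11) = 207.92
(12) = 164.96
(13) = 2489.62
(14) = 871.60
(15) = 25.76
(16) = 41.23
(17) = -12045.00
(18) = 2498.00
(19) = -6000.00
(20) = 1568.00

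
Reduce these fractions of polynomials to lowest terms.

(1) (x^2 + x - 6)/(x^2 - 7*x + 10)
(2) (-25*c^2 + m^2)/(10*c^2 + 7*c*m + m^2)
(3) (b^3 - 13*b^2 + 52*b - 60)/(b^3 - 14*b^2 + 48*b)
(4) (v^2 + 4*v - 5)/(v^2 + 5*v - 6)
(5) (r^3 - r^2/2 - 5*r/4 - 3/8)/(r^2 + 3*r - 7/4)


(1) = (x + 3)/(x - 5)
(2) = (-5*c + m)/(2*c + m)
(3) = (b^2 - 7*b + 10)/(b^2 - 8*b)
(4) = (v + 5)/(v + 6)
(5) = (8*r^3 - 4*r^2 - 10*r - 3)/(8*r^2 + 24*r - 14)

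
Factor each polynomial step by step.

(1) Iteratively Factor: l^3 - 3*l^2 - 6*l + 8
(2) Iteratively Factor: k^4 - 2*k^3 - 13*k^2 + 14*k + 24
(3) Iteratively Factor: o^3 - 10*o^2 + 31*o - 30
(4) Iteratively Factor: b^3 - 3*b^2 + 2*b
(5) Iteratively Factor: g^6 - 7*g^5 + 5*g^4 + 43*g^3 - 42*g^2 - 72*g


(1) = (l - 4)*(l^2 + l - 2) = (l - 4)*(l + 2)*(l - 1)
(2) = (k + 1)*(k^3 - 3*k^2 - 10*k + 24) = (k + 1)*(k + 3)*(k^2 - 6*k + 8) = (k - 2)*(k + 1)*(k + 3)*(k - 4)
(3) = (o - 5)*(o^2 - 5*o + 6) = (o - 5)*(o - 3)*(o - 2)
(4) = (b - 1)*(b^2 - 2*b) = (b - 2)*(b - 1)*(b)
(5) = (g + 2)*(g^5 - 9*g^4 + 23*g^3 - 3*g^2 - 36*g) = g*(g + 2)*(g^4 - 9*g^3 + 23*g^2 - 3*g - 36) = g*(g - 3)*(g + 2)*(g^3 - 6*g^2 + 5*g + 12) = g*(g - 3)^2*(g + 2)*(g^2 - 3*g - 4) = g*(g - 4)*(g - 3)^2*(g + 2)*(g + 1)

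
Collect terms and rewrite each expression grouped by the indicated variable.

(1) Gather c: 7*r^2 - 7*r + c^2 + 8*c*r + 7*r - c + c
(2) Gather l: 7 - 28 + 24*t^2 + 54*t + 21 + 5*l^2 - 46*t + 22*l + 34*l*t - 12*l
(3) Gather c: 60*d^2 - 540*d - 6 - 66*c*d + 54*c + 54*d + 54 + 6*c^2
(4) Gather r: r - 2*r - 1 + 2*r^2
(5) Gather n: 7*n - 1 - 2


(1) = c^2 + 8*c*r + 7*r^2
(2) = 5*l^2 + l*(34*t + 10) + 24*t^2 + 8*t
(3) = 6*c^2 + c*(54 - 66*d) + 60*d^2 - 486*d + 48
(4) = 2*r^2 - r - 1
(5) = 7*n - 3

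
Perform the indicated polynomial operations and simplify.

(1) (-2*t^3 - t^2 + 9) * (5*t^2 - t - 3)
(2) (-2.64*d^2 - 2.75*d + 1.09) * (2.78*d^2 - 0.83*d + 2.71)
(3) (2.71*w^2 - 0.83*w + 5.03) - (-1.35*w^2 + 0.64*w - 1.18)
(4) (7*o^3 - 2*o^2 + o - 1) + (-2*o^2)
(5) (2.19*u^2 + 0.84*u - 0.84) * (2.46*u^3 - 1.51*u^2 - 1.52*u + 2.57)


(1) = -10*t^5 - 3*t^4 + 7*t^3 + 48*t^2 - 9*t - 27
(2) = -7.3392*d^4 - 5.4538*d^3 - 1.8417*d^2 - 8.3572*d + 2.9539
(3) = 4.06*w^2 - 1.47*w + 6.21
(4) = 7*o^3 - 4*o^2 + o - 1
(5) = 5.3874*u^5 - 1.2405*u^4 - 6.6636*u^3 + 5.6199*u^2 + 3.4356*u - 2.1588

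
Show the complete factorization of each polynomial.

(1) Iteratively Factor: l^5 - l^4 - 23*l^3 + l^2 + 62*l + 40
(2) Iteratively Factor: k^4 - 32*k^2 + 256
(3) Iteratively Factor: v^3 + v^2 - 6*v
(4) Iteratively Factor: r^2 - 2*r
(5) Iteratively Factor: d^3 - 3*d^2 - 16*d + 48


(1) = (l + 4)*(l^4 - 5*l^3 - 3*l^2 + 13*l + 10) = (l + 1)*(l + 4)*(l^3 - 6*l^2 + 3*l + 10) = (l - 2)*(l + 1)*(l + 4)*(l^2 - 4*l - 5) = (l - 5)*(l - 2)*(l + 1)*(l + 4)*(l + 1)
(2) = (k - 4)*(k^3 + 4*k^2 - 16*k - 64) = (k - 4)*(k + 4)*(k^2 - 16) = (k - 4)^2*(k + 4)*(k + 4)
(3) = (v)*(v^2 + v - 6) = v*(v + 3)*(v - 2)
(4) = (r - 2)*(r)
(5) = (d + 4)*(d^2 - 7*d + 12) = (d - 3)*(d + 4)*(d - 4)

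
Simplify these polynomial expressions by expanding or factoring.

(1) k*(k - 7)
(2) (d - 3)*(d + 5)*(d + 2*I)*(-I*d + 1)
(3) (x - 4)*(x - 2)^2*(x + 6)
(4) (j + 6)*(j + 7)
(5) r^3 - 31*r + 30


(1) = k^2 - 7*k
(2) = -I*d^4 + 3*d^3 - 2*I*d^3 + 6*d^2 + 17*I*d^2 - 45*d + 4*I*d - 30*I
(3) = x^4 - 2*x^3 - 28*x^2 + 104*x - 96
(4) = j^2 + 13*j + 42
(5) = (r - 5)*(r - 1)*(r + 6)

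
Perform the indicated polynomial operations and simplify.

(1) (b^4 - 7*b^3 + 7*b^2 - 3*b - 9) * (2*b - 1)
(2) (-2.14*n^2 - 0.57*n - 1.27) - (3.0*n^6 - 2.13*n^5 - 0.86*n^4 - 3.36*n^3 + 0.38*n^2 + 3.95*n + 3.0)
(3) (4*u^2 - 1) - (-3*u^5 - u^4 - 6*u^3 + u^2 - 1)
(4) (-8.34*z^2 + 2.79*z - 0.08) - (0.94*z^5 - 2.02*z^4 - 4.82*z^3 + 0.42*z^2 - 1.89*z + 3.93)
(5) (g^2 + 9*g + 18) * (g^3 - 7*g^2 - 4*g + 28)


(1) = 2*b^5 - 15*b^4 + 21*b^3 - 13*b^2 - 15*b + 9
(2) = -3.0*n^6 + 2.13*n^5 + 0.86*n^4 + 3.36*n^3 - 2.52*n^2 - 4.52*n - 4.27
(3) = 3*u^5 + u^4 + 6*u^3 + 3*u^2
(4) = -0.94*z^5 + 2.02*z^4 + 4.82*z^3 - 8.76*z^2 + 4.68*z - 4.01
(5) = g^5 + 2*g^4 - 49*g^3 - 134*g^2 + 180*g + 504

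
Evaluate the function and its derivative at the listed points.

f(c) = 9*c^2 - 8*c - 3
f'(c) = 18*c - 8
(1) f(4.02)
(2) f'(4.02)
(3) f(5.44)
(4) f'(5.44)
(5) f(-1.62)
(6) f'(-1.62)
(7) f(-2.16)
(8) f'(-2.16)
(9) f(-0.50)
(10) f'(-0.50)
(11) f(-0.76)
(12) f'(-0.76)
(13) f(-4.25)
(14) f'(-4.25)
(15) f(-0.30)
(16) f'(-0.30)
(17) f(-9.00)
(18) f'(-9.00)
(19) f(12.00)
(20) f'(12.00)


(1) = 110.28
(2) = 64.36
(3) = 219.82
(4) = 89.92
(5) = 33.58
(6) = -37.16
(7) = 56.27
(8) = -46.88
(9) = 3.25
(10) = -17.00
(11) = 8.28
(12) = -21.68
(13) = 193.56
(14) = -84.50
(15) = 0.21
(16) = -13.40
(17) = 798.00
(18) = -170.00
(19) = 1197.00
(20) = 208.00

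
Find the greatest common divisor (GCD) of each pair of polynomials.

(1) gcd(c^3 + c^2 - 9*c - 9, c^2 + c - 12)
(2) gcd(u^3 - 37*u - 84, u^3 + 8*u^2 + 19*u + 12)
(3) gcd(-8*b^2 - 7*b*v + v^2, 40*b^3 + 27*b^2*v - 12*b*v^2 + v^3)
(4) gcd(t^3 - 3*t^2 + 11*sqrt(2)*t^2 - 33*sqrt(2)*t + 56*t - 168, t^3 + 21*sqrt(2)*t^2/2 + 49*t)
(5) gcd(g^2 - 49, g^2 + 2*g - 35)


(1) = c - 3
(2) = gcd((u - 7)*(u + 3)*(u + 4), (u + 1)*(u + 3)*(u + 4)) = u^2 + 7*u + 12
(3) = gcd((-8*b + v)*(b + v), (-8*b + v)*(-5*b + v)*(b + v)) = -8*b^2 - 7*b*v + v^2
(4) = gcd((t - 3)*(t + 4*sqrt(2))*(t + 7*sqrt(2)), t*(t + 7*sqrt(2)/2)*(t + 7*sqrt(2))) = t + 7*sqrt(2)
(5) = gcd((g - 7)*(g + 7), (g - 5)*(g + 7)) = g + 7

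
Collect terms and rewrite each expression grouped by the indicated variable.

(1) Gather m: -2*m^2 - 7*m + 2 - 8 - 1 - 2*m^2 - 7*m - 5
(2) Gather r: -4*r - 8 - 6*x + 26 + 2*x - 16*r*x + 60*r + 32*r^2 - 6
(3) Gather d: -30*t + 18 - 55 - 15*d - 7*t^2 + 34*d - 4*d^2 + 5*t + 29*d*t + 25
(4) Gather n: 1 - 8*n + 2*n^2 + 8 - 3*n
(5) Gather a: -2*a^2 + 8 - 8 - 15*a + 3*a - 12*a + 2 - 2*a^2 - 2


(1) = -4*m^2 - 14*m - 12
(2) = 32*r^2 + r*(56 - 16*x) - 4*x + 12
(3) = -4*d^2 + d*(29*t + 19) - 7*t^2 - 25*t - 12
(4) = 2*n^2 - 11*n + 9
(5) = -4*a^2 - 24*a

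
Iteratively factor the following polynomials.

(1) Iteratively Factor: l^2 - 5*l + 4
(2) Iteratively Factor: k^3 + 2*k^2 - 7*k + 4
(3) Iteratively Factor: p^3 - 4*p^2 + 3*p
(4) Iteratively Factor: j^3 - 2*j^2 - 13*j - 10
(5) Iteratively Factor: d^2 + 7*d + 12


(1) = (l - 1)*(l - 4)
(2) = (k - 1)*(k^2 + 3*k - 4) = (k - 1)*(k + 4)*(k - 1)
(3) = (p - 3)*(p^2 - p) = p*(p - 3)*(p - 1)
(4) = (j + 1)*(j^2 - 3*j - 10) = (j + 1)*(j + 2)*(j - 5)
(5) = (d + 3)*(d + 4)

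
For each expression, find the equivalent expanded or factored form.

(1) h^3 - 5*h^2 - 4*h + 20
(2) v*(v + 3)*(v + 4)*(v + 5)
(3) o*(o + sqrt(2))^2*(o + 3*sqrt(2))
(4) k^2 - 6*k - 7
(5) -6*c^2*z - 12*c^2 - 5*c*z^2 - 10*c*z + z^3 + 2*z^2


(1) = (h - 5)*(h - 2)*(h + 2)
(2) = v^4 + 12*v^3 + 47*v^2 + 60*v
(3) = o^4 + 5*sqrt(2)*o^3 + 14*o^2 + 6*sqrt(2)*o
(4) = (k - 7)*(k + 1)
(5) = (-6*c + z)*(c + z)*(z + 2)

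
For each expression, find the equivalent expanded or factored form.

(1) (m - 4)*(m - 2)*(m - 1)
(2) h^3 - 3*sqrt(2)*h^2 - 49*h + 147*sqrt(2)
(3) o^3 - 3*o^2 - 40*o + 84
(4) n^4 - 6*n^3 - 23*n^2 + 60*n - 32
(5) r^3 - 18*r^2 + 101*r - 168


(1) = m^3 - 7*m^2 + 14*m - 8
(2) = (h - 7)*(h + 7)*(h - 3*sqrt(2))
(3) = (o - 7)*(o - 2)*(o + 6)
(4) = (n - 8)*(n - 1)^2*(n + 4)
(5) = (r - 8)*(r - 7)*(r - 3)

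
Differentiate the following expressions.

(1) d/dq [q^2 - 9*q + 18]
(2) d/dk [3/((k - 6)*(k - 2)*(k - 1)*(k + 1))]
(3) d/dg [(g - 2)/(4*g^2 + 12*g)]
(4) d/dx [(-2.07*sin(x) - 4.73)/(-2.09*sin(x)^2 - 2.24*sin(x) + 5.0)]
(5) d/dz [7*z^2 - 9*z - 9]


(1) = 2*q - 9
(2) = 6*(-2*k^3 + 12*k^2 - 11*k - 4)/(k^8 - 16*k^7 + 86*k^6 - 160*k^5 - 31*k^4 + 368*k^3 - 200*k^2 - 192*k + 144)
(3) = (-g^2 + 4*g + 6)/(4*g^2*(g^2 + 6*g + 9))
(4) = (-19.7714*sin(x) + 2.16315*cos(2*x) - 23.10835)*cos(x)/(2.09*sin(x)^2 + 2.24*sin(x) - 5.0)^2
(5) = 14*z - 9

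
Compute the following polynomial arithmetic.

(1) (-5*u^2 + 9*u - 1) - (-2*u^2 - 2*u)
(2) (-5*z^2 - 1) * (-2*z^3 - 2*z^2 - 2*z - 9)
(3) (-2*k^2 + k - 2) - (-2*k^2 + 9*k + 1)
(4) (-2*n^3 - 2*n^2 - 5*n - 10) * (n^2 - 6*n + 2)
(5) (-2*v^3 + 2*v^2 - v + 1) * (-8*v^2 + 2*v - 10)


(1) = -3*u^2 + 11*u - 1
(2) = 10*z^5 + 10*z^4 + 12*z^3 + 47*z^2 + 2*z + 9
(3) = -8*k - 3
(4) = -2*n^5 + 10*n^4 + 3*n^3 + 16*n^2 + 50*n - 20
(5) = 16*v^5 - 20*v^4 + 32*v^3 - 30*v^2 + 12*v - 10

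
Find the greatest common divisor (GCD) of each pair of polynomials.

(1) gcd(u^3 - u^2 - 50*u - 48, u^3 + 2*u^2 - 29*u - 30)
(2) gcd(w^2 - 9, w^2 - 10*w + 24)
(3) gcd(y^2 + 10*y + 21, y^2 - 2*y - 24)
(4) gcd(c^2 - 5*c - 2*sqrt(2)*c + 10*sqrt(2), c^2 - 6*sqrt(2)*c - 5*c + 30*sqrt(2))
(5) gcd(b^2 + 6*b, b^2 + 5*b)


(1) = u^2 + 7*u + 6
(2) = gcd((w - 3)*(w + 3), (w - 6)*(w - 4)) = 1
(3) = gcd((y + 3)*(y + 7), (y - 6)*(y + 4)) = 1
(4) = gcd((c - 5)*(c - 2*sqrt(2)), (c - 5)*(c - 6*sqrt(2))) = c - 5
(5) = b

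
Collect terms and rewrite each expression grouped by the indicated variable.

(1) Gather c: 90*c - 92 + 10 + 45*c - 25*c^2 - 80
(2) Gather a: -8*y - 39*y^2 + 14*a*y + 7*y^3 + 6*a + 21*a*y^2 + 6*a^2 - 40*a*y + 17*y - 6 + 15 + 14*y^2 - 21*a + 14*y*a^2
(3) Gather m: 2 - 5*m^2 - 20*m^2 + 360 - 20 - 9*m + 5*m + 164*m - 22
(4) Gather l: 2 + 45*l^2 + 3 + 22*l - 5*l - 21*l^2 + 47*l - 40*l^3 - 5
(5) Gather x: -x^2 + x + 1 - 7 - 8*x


(1) = -25*c^2 + 135*c - 162
(2) = a^2*(14*y + 6) + a*(21*y^2 - 26*y - 15) + 7*y^3 - 25*y^2 + 9*y + 9
(3) = -25*m^2 + 160*m + 320
(4) = -40*l^3 + 24*l^2 + 64*l
(5) = -x^2 - 7*x - 6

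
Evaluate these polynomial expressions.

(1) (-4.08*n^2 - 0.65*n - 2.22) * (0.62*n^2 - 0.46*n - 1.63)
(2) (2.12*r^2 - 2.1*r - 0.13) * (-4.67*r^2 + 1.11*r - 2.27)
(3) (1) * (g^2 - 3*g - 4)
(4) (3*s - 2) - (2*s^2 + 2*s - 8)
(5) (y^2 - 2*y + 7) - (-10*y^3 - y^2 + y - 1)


(1) = -2.5296*n^4 + 1.4738*n^3 + 5.573*n^2 + 2.0807*n + 3.6186
(2) = -9.9004*r^4 + 12.1602*r^3 - 6.5363*r^2 + 4.6227*r + 0.2951
(3) = g^2 - 3*g - 4
(4) = -2*s^2 + s + 6
(5) = 10*y^3 + 2*y^2 - 3*y + 8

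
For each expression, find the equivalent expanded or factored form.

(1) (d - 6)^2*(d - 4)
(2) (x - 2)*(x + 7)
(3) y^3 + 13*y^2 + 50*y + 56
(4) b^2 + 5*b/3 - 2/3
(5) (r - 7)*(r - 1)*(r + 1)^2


(1) = d^3 - 16*d^2 + 84*d - 144
(2) = x^2 + 5*x - 14
(3) = (y + 2)*(y + 4)*(y + 7)
(4) = (b - 1/3)*(b + 2)
(5) = r^4 - 6*r^3 - 8*r^2 + 6*r + 7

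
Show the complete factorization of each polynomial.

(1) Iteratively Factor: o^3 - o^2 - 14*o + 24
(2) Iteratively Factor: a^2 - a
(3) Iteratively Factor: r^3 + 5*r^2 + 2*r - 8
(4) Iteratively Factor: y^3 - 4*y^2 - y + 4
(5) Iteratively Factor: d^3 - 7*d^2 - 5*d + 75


(1) = (o - 2)*(o^2 + o - 12) = (o - 3)*(o - 2)*(o + 4)
(2) = (a - 1)*(a)
(3) = (r + 2)*(r^2 + 3*r - 4) = (r + 2)*(r + 4)*(r - 1)
(4) = (y + 1)*(y^2 - 5*y + 4) = (y - 4)*(y + 1)*(y - 1)
(5) = (d - 5)*(d^2 - 2*d - 15) = (d - 5)*(d + 3)*(d - 5)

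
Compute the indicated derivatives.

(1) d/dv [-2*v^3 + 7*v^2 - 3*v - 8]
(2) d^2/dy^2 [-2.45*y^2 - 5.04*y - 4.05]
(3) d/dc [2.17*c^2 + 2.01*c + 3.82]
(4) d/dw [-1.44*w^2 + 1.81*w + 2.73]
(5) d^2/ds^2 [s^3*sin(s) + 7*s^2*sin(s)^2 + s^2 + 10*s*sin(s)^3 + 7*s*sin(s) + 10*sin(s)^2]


(1) = -6*v^2 + 14*v - 3
(2) = -4.90000000000000
(3) = 4.34*c + 2.01
(4) = 1.81 - 2.88*w
(5) = -s^3*sin(s) + 6*s^2*cos(s) + 14*s^2*cos(2*s) - 17*s*sin(s)/2 + 28*s*sin(2*s) + 45*s*sin(3*s)/2 + 29*cos(s) + 13*cos(2*s) - 15*cos(3*s) + 9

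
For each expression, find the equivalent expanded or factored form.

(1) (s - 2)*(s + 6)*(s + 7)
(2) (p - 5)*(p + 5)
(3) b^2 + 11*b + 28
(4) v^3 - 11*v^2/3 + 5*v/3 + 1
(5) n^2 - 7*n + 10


(1) = s^3 + 11*s^2 + 16*s - 84
(2) = p^2 - 25
(3) = (b + 4)*(b + 7)
(4) = (v - 3)*(v - 1)*(v + 1/3)
(5) = (n - 5)*(n - 2)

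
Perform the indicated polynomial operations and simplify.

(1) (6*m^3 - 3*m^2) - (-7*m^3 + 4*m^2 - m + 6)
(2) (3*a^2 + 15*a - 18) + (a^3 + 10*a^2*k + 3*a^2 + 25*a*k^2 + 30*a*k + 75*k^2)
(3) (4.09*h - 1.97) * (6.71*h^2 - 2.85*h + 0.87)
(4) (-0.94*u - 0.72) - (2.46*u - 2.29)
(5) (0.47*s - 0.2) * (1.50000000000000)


(1) = 13*m^3 - 7*m^2 + m - 6
(2) = a^3 + 10*a^2*k + 6*a^2 + 25*a*k^2 + 30*a*k + 15*a + 75*k^2 - 18
(3) = 27.4439*h^3 - 24.8752*h^2 + 9.1728*h - 1.7139
(4) = 1.57 - 3.4*u
(5) = 0.705*s - 0.3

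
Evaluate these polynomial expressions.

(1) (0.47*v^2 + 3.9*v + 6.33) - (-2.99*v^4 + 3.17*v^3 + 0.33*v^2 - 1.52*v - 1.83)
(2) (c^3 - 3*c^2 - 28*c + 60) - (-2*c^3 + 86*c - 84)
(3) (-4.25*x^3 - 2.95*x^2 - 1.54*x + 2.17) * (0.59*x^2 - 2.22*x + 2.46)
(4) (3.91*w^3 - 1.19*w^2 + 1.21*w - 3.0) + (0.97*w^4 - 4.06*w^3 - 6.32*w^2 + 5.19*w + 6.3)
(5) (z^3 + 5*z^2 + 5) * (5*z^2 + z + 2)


(1) = 2.99*v^4 - 3.17*v^3 + 0.14*v^2 + 5.42*v + 8.16
(2) = 3*c^3 - 3*c^2 - 114*c + 144
(3) = -2.5075*x^5 + 7.6945*x^4 - 4.8146*x^3 - 2.5579*x^2 - 8.6058*x + 5.3382
(4) = 0.97*w^4 - 0.15*w^3 - 7.51*w^2 + 6.4*w + 3.3
(5) = 5*z^5 + 26*z^4 + 7*z^3 + 35*z^2 + 5*z + 10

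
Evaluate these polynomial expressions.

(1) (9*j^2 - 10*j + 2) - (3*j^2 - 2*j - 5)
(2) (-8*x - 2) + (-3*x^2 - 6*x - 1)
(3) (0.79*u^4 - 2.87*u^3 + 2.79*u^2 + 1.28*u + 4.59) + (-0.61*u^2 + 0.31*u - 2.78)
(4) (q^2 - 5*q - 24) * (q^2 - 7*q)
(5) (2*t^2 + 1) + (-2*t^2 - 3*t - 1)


(1) = 6*j^2 - 8*j + 7
(2) = -3*x^2 - 14*x - 3
(3) = 0.79*u^4 - 2.87*u^3 + 2.18*u^2 + 1.59*u + 1.81
(4) = q^4 - 12*q^3 + 11*q^2 + 168*q
(5) = -3*t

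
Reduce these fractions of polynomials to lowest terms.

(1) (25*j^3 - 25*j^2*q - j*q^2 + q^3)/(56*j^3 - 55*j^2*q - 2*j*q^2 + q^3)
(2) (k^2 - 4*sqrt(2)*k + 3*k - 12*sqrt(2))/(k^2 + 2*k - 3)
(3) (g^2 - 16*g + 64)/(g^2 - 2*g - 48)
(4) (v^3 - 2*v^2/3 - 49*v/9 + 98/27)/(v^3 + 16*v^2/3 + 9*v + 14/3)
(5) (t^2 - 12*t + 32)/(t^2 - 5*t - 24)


(1) = (-25*j^2 + q^2)/(-56*j^2 - j*q + q^2)
(2) = (k - 4*sqrt(2))/(k - 1)
(3) = (g - 8)/(g + 6)
(4) = (9*v^2 - 27*v + 14)/(9*v^2 + 27*v + 18)
(5) = (t - 4)/(t + 3)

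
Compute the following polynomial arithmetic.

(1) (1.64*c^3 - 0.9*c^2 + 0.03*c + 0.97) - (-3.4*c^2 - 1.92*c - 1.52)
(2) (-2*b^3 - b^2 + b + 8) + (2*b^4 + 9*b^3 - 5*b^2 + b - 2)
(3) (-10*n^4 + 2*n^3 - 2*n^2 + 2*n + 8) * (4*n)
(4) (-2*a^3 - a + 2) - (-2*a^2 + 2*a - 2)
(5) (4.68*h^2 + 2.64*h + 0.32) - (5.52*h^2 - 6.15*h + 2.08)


(1) = 1.64*c^3 + 2.5*c^2 + 1.95*c + 2.49
(2) = 2*b^4 + 7*b^3 - 6*b^2 + 2*b + 6
(3) = -40*n^5 + 8*n^4 - 8*n^3 + 8*n^2 + 32*n
(4) = -2*a^3 + 2*a^2 - 3*a + 4
(5) = -0.84*h^2 + 8.79*h - 1.76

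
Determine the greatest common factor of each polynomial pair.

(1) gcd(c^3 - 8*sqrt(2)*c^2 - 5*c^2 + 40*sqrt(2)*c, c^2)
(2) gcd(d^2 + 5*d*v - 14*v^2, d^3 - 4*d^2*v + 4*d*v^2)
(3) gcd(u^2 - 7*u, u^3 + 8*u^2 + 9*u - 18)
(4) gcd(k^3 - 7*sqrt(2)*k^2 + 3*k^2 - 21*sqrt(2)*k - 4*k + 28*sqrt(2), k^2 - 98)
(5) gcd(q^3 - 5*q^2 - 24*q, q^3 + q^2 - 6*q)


(1) = c
(2) = -d + 2*v
(3) = 1
(4) = gcd((k - 1)*(k + 4)*(k - 7*sqrt(2)), (k - 7*sqrt(2))*(k + 7*sqrt(2))) = k - 7*sqrt(2)
(5) = q^2 + 3*q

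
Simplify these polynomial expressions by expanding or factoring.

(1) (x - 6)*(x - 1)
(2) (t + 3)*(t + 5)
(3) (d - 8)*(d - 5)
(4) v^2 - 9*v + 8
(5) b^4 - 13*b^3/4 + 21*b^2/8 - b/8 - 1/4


(1) = x^2 - 7*x + 6
(2) = t^2 + 8*t + 15
(3) = d^2 - 13*d + 40
(4) = (v - 8)*(v - 1)
(5) = (b - 2)*(b - 1)*(b - 1/2)*(b + 1/4)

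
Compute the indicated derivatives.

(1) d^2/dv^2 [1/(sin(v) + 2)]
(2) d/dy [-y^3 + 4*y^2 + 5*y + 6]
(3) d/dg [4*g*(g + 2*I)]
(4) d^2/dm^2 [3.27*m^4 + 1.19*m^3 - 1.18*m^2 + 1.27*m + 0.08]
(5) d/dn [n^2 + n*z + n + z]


(1) = (2*sin(v) + cos(v)^2 + 1)/(sin(v) + 2)^3
(2) = -3*y^2 + 8*y + 5
(3) = 8*g + 8*I
(4) = 39.24*m^2 + 7.14*m - 2.36
(5) = 2*n + z + 1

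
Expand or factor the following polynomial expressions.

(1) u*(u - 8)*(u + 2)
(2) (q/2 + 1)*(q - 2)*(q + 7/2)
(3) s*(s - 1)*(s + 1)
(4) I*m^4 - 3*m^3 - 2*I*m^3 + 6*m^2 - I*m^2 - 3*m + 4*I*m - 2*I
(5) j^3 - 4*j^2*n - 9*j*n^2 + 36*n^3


(1) = u^3 - 6*u^2 - 16*u
(2) = q^3/2 + 7*q^2/4 - 2*q - 7
(3) = s^3 - s
(4) = (m - 1)*(m + I)*(m + 2*I)*(I*m - I)
(5) = (j - 4*n)*(j - 3*n)*(j + 3*n)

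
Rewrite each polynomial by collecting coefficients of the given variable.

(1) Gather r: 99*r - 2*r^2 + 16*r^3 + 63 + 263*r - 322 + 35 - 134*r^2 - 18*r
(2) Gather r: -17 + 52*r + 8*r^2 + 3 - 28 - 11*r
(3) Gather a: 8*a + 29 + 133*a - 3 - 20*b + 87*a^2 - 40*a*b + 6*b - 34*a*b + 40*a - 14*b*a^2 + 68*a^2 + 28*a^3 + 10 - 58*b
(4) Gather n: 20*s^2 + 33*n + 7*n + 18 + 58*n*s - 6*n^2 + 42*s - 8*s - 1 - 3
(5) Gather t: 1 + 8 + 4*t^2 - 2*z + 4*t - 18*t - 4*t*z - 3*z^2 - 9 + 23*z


(1) = 16*r^3 - 136*r^2 + 344*r - 224
(2) = 8*r^2 + 41*r - 42
(3) = 28*a^3 + a^2*(155 - 14*b) + a*(181 - 74*b) - 72*b + 36
(4) = -6*n^2 + n*(58*s + 40) + 20*s^2 + 34*s + 14
(5) = 4*t^2 + t*(-4*z - 14) - 3*z^2 + 21*z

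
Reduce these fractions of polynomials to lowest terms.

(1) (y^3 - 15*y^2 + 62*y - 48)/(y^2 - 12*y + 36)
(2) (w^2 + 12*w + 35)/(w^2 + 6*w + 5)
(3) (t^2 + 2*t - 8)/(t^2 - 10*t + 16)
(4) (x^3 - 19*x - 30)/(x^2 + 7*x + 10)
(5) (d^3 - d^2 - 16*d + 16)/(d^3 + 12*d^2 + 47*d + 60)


(1) = (y^2 - 9*y + 8)/(y - 6)
(2) = (w + 7)/(w + 1)
(3) = (t + 4)/(t - 8)
(4) = (x^2 - 2*x - 15)/(x + 5)
(5) = (d^2 - 5*d + 4)/(d^2 + 8*d + 15)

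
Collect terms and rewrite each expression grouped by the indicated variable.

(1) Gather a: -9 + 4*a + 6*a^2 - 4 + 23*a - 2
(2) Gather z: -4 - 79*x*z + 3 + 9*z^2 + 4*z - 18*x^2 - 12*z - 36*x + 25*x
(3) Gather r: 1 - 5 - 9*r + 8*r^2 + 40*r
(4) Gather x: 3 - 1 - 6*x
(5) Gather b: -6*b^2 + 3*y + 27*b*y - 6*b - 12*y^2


(1) = 6*a^2 + 27*a - 15
(2) = -18*x^2 - 11*x + 9*z^2 + z*(-79*x - 8) - 1
(3) = 8*r^2 + 31*r - 4
(4) = 2 - 6*x
(5) = -6*b^2 + b*(27*y - 6) - 12*y^2 + 3*y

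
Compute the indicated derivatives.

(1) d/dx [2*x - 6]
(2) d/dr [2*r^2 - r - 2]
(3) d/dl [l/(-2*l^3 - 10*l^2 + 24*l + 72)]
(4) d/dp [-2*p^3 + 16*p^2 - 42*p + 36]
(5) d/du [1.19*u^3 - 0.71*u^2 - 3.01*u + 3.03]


(1) = 2
(2) = 4*r - 1
(3) = (-l^3 - 5*l^2 + l*(3*l^2 + 10*l - 12) + 12*l + 36)/(2*(l^3 + 5*l^2 - 12*l - 36)^2)
(4) = -6*p^2 + 32*p - 42
(5) = 3.57*u^2 - 1.42*u - 3.01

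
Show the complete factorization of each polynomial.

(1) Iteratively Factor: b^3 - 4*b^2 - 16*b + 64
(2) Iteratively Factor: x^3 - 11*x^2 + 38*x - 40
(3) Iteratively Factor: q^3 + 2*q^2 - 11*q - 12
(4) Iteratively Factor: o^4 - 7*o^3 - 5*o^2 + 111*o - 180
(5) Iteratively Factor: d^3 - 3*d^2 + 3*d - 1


(1) = (b + 4)*(b^2 - 8*b + 16) = (b - 4)*(b + 4)*(b - 4)
(2) = (x - 2)*(x^2 - 9*x + 20) = (x - 5)*(x - 2)*(x - 4)
(3) = (q - 3)*(q^2 + 5*q + 4) = (q - 3)*(q + 1)*(q + 4)
(4) = (o - 5)*(o^3 - 2*o^2 - 15*o + 36) = (o - 5)*(o - 3)*(o^2 + o - 12) = (o - 5)*(o - 3)*(o + 4)*(o - 3)
(5) = (d - 1)*(d^2 - 2*d + 1) = (d - 1)^2*(d - 1)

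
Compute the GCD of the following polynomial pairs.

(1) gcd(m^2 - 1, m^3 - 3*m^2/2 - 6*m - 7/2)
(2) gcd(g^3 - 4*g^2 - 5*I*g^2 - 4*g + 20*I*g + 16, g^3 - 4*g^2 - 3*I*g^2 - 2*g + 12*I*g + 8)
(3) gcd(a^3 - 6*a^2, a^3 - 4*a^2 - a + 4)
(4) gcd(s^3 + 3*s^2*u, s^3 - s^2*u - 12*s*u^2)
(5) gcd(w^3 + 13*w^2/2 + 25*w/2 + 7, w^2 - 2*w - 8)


(1) = m + 1
(2) = gcd((g - 4)*(g - 4*I)*(g - I), (g - 4)*(g - 2*I)*(g - I)) = g^2 + g*(-4 - I) + 4*I
(3) = 1
(4) = s^2 + 3*s*u
(5) = w + 2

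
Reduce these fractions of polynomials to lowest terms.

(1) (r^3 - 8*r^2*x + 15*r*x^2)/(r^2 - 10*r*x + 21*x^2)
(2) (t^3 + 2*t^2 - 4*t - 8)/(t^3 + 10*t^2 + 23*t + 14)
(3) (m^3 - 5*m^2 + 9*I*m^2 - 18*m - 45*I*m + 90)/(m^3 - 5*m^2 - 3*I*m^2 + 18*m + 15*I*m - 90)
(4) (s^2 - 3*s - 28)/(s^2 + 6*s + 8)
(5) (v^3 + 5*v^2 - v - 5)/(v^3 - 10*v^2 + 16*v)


(1) = (-r^2 + 5*r*x)/(-r + 7*x)
(2) = (t^2 - 4)/(t^2 + 8*t + 7)
(3) = (m + 6*I)/(m - 6*I)
(4) = (s - 7)/(s + 2)
(5) = (v^3 + 5*v^2 - v - 5)/(v^3 - 10*v^2 + 16*v)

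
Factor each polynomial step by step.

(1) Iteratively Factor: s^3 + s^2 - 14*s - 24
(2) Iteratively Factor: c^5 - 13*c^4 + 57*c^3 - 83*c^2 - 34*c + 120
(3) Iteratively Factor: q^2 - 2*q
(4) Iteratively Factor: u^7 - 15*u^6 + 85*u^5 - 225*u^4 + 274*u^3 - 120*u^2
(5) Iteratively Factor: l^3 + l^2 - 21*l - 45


(1) = (s - 4)*(s^2 + 5*s + 6) = (s - 4)*(s + 3)*(s + 2)
(2) = (c - 5)*(c^4 - 8*c^3 + 17*c^2 + 2*c - 24) = (c - 5)*(c - 2)*(c^3 - 6*c^2 + 5*c + 12) = (c - 5)*(c - 4)*(c - 2)*(c^2 - 2*c - 3) = (c - 5)*(c - 4)*(c - 3)*(c - 2)*(c + 1)
(3) = (q)*(q - 2)
(4) = (u - 2)*(u^6 - 13*u^5 + 59*u^4 - 107*u^3 + 60*u^2) = (u - 2)*(u - 1)*(u^5 - 12*u^4 + 47*u^3 - 60*u^2) = u*(u - 2)*(u - 1)*(u^4 - 12*u^3 + 47*u^2 - 60*u) = u*(u - 3)*(u - 2)*(u - 1)*(u^3 - 9*u^2 + 20*u) = u^2*(u - 3)*(u - 2)*(u - 1)*(u^2 - 9*u + 20) = u^2*(u - 5)*(u - 3)*(u - 2)*(u - 1)*(u - 4)
(5) = (l + 3)*(l^2 - 2*l - 15) = (l - 5)*(l + 3)*(l + 3)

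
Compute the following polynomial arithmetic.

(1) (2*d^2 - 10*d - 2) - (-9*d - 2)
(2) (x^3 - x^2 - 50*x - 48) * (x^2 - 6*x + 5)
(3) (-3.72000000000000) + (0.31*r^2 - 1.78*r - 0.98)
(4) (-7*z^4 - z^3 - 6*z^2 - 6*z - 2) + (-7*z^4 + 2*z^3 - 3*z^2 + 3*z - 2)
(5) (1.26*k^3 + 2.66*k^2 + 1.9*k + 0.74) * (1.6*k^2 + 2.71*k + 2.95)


(1) = 2*d^2 - d
(2) = x^5 - 7*x^4 - 39*x^3 + 247*x^2 + 38*x - 240
(3) = 0.31*r^2 - 1.78*r - 4.7
(4) = -14*z^4 + z^3 - 9*z^2 - 3*z - 4
(5) = 2.016*k^5 + 7.6706*k^4 + 13.9656*k^3 + 14.18*k^2 + 7.6104*k + 2.183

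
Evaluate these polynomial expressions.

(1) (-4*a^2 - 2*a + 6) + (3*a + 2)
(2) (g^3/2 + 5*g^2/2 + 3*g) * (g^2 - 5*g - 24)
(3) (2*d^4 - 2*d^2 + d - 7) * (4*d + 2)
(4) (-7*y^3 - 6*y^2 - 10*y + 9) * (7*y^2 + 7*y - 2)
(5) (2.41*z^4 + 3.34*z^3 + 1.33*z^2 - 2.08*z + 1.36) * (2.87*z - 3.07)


(1) = -4*a^2 + a + 8
(2) = g^5/2 - 43*g^3/2 - 75*g^2 - 72*g
(3) = 8*d^5 + 4*d^4 - 8*d^3 - 26*d - 14
(4) = -49*y^5 - 91*y^4 - 98*y^3 + 5*y^2 + 83*y - 18
(5) = 6.9167*z^5 + 2.1871*z^4 - 6.4367*z^3 - 10.0527*z^2 + 10.2888*z - 4.1752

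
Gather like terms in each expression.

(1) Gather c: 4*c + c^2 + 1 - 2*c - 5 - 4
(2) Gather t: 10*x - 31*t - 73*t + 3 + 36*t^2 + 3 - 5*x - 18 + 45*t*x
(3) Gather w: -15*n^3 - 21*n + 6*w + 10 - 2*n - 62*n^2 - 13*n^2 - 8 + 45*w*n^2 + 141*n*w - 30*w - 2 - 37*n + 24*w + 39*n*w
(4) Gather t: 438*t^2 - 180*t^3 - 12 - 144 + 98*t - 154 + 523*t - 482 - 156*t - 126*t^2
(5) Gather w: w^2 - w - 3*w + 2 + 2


(1) = c^2 + 2*c - 8
(2) = 36*t^2 + t*(45*x - 104) + 5*x - 12
(3) = -15*n^3 - 75*n^2 - 60*n + w*(45*n^2 + 180*n)
(4) = -180*t^3 + 312*t^2 + 465*t - 792
(5) = w^2 - 4*w + 4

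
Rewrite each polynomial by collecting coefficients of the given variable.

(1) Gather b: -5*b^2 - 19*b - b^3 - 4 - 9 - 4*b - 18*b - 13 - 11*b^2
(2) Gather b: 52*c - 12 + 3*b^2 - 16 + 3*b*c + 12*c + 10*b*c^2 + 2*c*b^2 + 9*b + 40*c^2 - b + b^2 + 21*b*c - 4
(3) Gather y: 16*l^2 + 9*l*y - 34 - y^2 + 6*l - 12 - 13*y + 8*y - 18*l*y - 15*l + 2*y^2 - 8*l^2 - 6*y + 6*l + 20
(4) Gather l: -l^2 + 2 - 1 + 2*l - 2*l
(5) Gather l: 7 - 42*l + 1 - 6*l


(1) = -b^3 - 16*b^2 - 41*b - 26
(2) = b^2*(2*c + 4) + b*(10*c^2 + 24*c + 8) + 40*c^2 + 64*c - 32
(3) = 8*l^2 - 3*l + y^2 + y*(-9*l - 11) - 26
(4) = 1 - l^2
(5) = 8 - 48*l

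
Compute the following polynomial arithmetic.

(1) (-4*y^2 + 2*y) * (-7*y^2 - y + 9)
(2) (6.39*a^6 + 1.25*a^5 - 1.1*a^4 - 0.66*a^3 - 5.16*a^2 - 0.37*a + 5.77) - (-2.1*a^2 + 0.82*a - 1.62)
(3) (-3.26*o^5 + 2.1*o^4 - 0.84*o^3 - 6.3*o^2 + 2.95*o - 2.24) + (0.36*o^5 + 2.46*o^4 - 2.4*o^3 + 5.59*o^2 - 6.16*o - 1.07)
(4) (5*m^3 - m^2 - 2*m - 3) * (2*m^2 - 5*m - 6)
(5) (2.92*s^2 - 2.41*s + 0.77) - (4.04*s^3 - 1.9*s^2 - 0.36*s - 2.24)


(1) = 28*y^4 - 10*y^3 - 38*y^2 + 18*y
(2) = 6.39*a^6 + 1.25*a^5 - 1.1*a^4 - 0.66*a^3 - 3.06*a^2 - 1.19*a + 7.39
(3) = -2.9*o^5 + 4.56*o^4 - 3.24*o^3 - 0.71*o^2 - 3.21*o - 3.31
(4) = 10*m^5 - 27*m^4 - 29*m^3 + 10*m^2 + 27*m + 18
(5) = -4.04*s^3 + 4.82*s^2 - 2.05*s + 3.01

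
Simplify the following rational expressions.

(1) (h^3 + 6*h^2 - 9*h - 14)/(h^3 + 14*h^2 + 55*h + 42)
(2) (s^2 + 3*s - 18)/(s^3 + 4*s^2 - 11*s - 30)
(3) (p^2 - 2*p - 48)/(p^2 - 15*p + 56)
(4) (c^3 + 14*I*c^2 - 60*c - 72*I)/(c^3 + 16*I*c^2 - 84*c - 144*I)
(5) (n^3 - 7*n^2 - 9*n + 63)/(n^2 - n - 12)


(1) = (h - 2)/(h + 6)
(2) = (s + 6)/(s^2 + 7*s + 10)
(3) = (p + 6)/(p - 7)
(4) = (c + 2*I)/(c + 4*I)
(5) = (n^2 - 10*n + 21)/(n - 4)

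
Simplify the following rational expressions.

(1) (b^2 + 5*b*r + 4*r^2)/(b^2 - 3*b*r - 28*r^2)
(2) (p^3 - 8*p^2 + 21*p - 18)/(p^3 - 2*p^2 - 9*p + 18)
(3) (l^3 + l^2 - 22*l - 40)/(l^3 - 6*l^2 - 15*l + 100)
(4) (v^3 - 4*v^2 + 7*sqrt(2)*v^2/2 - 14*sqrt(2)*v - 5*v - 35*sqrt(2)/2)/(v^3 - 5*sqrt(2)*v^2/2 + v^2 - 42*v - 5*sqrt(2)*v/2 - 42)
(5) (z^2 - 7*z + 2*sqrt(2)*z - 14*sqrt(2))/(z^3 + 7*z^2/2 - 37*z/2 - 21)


(1) = (-b - r)/(-b + 7*r)
(2) = (p - 3)/(p + 3)
(3) = (l + 2)/(l - 5)
(4) = (4*v - 20)/(4*v - 24*sqrt(2))
(5) = (2*z^2 + z*(-14 + 4*sqrt(2)) - 28*sqrt(2))/(2*z^3 + 7*z^2 - 37*z - 42)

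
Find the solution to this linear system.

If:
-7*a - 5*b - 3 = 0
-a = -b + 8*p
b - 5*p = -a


Then:
a = 9/44
b = -39/44
p = -3/22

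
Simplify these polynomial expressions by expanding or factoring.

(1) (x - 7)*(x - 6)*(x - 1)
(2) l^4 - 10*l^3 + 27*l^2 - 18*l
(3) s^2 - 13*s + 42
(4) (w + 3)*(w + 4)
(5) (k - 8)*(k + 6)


(1) = x^3 - 14*x^2 + 55*x - 42
(2) = l*(l - 6)*(l - 3)*(l - 1)
(3) = (s - 7)*(s - 6)
(4) = w^2 + 7*w + 12
(5) = k^2 - 2*k - 48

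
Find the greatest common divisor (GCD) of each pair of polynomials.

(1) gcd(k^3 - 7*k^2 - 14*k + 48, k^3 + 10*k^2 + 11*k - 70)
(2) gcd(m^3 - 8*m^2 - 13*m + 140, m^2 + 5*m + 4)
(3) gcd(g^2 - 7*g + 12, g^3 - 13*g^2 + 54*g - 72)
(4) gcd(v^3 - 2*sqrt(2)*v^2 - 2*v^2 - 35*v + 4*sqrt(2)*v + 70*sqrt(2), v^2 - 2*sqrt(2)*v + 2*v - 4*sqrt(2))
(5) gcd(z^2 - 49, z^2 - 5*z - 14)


(1) = gcd((k - 8)*(k - 2)*(k + 3), (k - 2)*(k + 5)*(k + 7)) = k - 2
(2) = m + 4
(3) = g^2 - 7*g + 12
(4) = gcd((v - 7)*(v + 5)*(v - 2*sqrt(2)), (v + 2)*(v - 2*sqrt(2))) = v - 2*sqrt(2)
(5) = gcd((z - 7)*(z + 7), (z - 7)*(z + 2)) = z - 7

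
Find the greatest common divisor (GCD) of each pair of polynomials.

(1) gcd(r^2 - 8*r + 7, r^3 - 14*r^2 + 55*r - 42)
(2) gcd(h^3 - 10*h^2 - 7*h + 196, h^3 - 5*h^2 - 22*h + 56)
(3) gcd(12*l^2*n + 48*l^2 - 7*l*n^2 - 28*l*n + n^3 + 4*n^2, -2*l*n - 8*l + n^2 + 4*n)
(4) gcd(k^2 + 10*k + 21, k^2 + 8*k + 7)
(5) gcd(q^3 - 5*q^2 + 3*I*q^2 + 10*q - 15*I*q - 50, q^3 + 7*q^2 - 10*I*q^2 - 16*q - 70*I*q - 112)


(1) = gcd((r - 7)*(r - 1), (r - 7)*(r - 6)*(r - 1)) = r^2 - 8*r + 7
(2) = gcd((h - 7)^2*(h + 4), (h - 7)*(h - 2)*(h + 4)) = h^2 - 3*h - 28
(3) = gcd((-4*l + n)*(-3*l + n)*(n + 4), (-2*l + n)*(n + 4)) = n + 4
(4) = gcd((k + 3)*(k + 7), (k + 1)*(k + 7)) = k + 7
(5) = gcd((q - 5)*(q - 2*I)*(q + 5*I), (q + 7)*(q - 8*I)*(q - 2*I)) = q - 2*I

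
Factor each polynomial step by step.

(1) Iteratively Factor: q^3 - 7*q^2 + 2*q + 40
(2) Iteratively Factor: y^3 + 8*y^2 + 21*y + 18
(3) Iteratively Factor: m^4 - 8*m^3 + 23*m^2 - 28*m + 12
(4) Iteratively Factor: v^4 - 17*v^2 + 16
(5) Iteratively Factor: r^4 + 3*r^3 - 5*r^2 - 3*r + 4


(1) = (q + 2)*(q^2 - 9*q + 20) = (q - 5)*(q + 2)*(q - 4)
(2) = (y + 3)*(y^2 + 5*y + 6) = (y + 3)^2*(y + 2)
(3) = (m - 2)*(m^3 - 6*m^2 + 11*m - 6) = (m - 2)^2*(m^2 - 4*m + 3) = (m - 3)*(m - 2)^2*(m - 1)
(4) = (v - 4)*(v^3 + 4*v^2 - v - 4) = (v - 4)*(v + 4)*(v^2 - 1) = (v - 4)*(v + 1)*(v + 4)*(v - 1)
(5) = (r - 1)*(r^3 + 4*r^2 - r - 4) = (r - 1)^2*(r^2 + 5*r + 4) = (r - 1)^2*(r + 4)*(r + 1)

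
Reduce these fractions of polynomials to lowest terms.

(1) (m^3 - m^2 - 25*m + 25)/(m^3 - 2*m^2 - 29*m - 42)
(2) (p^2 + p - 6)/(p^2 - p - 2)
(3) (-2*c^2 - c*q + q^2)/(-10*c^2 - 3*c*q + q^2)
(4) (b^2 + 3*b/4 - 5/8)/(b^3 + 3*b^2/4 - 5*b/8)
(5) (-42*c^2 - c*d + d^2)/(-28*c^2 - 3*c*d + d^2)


(1) = (m^3 - m^2 - 25*m + 25)/(m^3 - 2*m^2 - 29*m - 42)
(2) = (p + 3)/(p + 1)
(3) = (-2*c^2 - c*q + q^2)/(-10*c^2 - 3*c*q + q^2)
(4) = 1/b
(5) = (6*c + d)/(4*c + d)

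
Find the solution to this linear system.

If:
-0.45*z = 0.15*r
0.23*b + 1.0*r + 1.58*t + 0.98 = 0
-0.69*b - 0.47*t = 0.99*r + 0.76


Then:
b = 3.3424294878322*z - 0.753691070155789
r = -3.0*z
t = 1.41217798594848*z - 0.510538641686183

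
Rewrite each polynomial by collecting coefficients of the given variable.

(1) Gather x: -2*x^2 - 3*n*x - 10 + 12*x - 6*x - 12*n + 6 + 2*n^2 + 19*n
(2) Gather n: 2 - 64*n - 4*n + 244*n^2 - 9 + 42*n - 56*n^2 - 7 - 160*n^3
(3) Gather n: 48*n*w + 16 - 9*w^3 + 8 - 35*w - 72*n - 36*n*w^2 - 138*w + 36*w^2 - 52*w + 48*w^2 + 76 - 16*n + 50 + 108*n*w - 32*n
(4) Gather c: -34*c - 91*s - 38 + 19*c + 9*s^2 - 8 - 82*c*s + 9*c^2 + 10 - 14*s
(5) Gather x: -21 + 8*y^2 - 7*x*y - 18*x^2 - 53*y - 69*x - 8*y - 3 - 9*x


(1) = 2*n^2 + 7*n - 2*x^2 + x*(6 - 3*n) - 4
(2) = -160*n^3 + 188*n^2 - 26*n - 14
(3) = n*(-36*w^2 + 156*w - 120) - 9*w^3 + 84*w^2 - 225*w + 150
(4) = 9*c^2 + c*(-82*s - 15) + 9*s^2 - 105*s - 36
(5) = -18*x^2 + x*(-7*y - 78) + 8*y^2 - 61*y - 24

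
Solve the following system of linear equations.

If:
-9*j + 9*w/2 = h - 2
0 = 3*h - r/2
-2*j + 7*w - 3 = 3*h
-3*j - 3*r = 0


Then:
h = -55/661
j = 330/661
r = -330/661
w = 354/661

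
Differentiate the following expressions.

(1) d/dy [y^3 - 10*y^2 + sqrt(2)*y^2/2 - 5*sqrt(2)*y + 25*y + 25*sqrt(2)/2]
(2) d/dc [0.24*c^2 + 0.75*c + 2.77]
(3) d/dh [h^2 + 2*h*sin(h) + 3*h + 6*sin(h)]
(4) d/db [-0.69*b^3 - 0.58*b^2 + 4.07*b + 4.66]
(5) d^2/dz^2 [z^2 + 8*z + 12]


(1) = 3*y^2 - 20*y + sqrt(2)*y - 5*sqrt(2) + 25
(2) = 0.48*c + 0.75
(3) = 2*h*cos(h) + 2*h + 2*sin(h) + 6*cos(h) + 3
(4) = -2.07*b^2 - 1.16*b + 4.07
(5) = 2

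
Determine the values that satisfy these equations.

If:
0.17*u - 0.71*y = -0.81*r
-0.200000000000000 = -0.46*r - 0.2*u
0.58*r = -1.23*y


Then:
r = -0.23
u = 1.52
y = 0.11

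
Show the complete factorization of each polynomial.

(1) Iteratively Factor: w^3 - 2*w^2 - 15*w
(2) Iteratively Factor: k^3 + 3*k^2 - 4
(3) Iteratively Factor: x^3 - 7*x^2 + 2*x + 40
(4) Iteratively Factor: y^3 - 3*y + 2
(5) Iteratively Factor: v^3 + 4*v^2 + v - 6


(1) = (w + 3)*(w^2 - 5*w) = (w - 5)*(w + 3)*(w)
(2) = (k + 2)*(k^2 + k - 2) = (k - 1)*(k + 2)*(k + 2)
(3) = (x - 4)*(x^2 - 3*x - 10) = (x - 5)*(x - 4)*(x + 2)
(4) = (y - 1)*(y^2 + y - 2) = (y - 1)^2*(y + 2)
(5) = (v + 2)*(v^2 + 2*v - 3) = (v - 1)*(v + 2)*(v + 3)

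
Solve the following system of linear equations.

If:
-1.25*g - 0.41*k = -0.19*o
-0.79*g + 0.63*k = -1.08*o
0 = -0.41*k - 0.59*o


Then:
g = 0.00
k = 0.00
o = 0.00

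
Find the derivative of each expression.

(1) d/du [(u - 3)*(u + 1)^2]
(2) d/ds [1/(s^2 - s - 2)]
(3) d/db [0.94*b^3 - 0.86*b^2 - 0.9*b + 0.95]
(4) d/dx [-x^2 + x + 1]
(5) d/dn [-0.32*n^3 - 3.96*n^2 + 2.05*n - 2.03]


(1) = (u + 1)*(3*u - 5)
(2) = (1 - 2*s)/(-s^2 + s + 2)^2
(3) = 2.82*b^2 - 1.72*b - 0.9
(4) = 1 - 2*x
(5) = -0.96*n^2 - 7.92*n + 2.05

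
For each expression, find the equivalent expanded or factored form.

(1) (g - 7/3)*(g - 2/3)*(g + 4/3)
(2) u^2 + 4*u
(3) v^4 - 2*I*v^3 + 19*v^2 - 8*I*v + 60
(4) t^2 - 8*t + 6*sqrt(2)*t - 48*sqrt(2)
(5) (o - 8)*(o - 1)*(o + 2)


(1) = g^3 - 5*g^2/3 - 22*g/9 + 56/27
(2) = u*(u + 4)
(3) = (v - 5*I)*(v - 2*I)*(v + 2*I)*(v + 3*I)
(4) = (t - 8)*(t + 6*sqrt(2))
(5) = o^3 - 7*o^2 - 10*o + 16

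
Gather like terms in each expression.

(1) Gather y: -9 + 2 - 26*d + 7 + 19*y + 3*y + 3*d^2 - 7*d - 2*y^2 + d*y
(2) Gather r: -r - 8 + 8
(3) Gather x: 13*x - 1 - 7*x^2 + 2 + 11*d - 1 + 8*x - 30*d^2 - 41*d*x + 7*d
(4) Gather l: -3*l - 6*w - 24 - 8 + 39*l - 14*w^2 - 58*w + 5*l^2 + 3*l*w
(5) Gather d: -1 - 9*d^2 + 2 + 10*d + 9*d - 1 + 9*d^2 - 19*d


(1) = 3*d^2 - 33*d - 2*y^2 + y*(d + 22)
(2) = -r
(3) = -30*d^2 + 18*d - 7*x^2 + x*(21 - 41*d)
(4) = 5*l^2 + l*(3*w + 36) - 14*w^2 - 64*w - 32
(5) = 0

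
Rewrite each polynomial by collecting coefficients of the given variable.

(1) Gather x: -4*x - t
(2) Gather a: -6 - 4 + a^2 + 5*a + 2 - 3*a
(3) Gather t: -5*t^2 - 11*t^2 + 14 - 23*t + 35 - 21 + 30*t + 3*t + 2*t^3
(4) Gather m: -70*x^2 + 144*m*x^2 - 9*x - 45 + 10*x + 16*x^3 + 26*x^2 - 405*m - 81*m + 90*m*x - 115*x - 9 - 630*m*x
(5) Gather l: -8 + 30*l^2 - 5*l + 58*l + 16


(1) = -t - 4*x
(2) = a^2 + 2*a - 8
(3) = 2*t^3 - 16*t^2 + 10*t + 28
(4) = m*(144*x^2 - 540*x - 486) + 16*x^3 - 44*x^2 - 114*x - 54
(5) = 30*l^2 + 53*l + 8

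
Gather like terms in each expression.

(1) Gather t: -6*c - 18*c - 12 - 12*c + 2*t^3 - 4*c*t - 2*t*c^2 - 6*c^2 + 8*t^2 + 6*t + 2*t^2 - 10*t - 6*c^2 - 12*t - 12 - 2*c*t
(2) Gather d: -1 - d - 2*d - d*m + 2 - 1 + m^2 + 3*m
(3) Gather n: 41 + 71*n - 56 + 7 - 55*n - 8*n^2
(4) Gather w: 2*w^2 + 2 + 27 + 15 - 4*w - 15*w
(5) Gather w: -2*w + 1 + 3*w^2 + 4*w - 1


(1) = -12*c^2 - 36*c + 2*t^3 + 10*t^2 + t*(-2*c^2 - 6*c - 16) - 24
(2) = d*(-m - 3) + m^2 + 3*m
(3) = -8*n^2 + 16*n - 8
(4) = 2*w^2 - 19*w + 44
(5) = 3*w^2 + 2*w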